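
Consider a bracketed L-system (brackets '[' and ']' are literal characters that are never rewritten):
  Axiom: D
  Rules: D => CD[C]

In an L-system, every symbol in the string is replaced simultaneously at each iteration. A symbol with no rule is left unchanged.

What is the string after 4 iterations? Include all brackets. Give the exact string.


Answer: CCCCD[C][C][C][C]

Derivation:
Step 0: D
Step 1: CD[C]
Step 2: CCD[C][C]
Step 3: CCCD[C][C][C]
Step 4: CCCCD[C][C][C][C]


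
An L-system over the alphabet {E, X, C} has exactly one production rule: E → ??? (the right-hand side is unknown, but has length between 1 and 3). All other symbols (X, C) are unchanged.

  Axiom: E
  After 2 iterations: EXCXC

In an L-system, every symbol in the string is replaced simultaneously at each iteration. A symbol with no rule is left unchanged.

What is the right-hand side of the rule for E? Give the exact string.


Trying E → EXC:
  Step 0: E
  Step 1: EXC
  Step 2: EXCXC
Matches the given result.

Answer: EXC


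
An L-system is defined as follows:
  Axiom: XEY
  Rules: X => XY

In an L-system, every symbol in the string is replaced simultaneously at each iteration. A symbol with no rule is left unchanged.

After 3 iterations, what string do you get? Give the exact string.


Step 0: XEY
Step 1: XYEY
Step 2: XYYEY
Step 3: XYYYEY

Answer: XYYYEY


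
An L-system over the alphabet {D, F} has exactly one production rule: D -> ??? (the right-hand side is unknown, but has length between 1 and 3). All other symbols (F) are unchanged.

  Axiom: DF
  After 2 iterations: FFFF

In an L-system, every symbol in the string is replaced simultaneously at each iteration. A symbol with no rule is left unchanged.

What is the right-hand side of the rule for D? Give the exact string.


Answer: FFF

Derivation:
Trying D -> FFF:
  Step 0: DF
  Step 1: FFFF
  Step 2: FFFF
Matches the given result.


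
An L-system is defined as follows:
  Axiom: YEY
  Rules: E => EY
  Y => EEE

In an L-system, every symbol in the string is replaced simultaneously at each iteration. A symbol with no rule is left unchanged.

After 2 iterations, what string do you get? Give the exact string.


Answer: EYEYEYEYEEEEYEYEY

Derivation:
Step 0: YEY
Step 1: EEEEYEEE
Step 2: EYEYEYEYEEEEYEYEY


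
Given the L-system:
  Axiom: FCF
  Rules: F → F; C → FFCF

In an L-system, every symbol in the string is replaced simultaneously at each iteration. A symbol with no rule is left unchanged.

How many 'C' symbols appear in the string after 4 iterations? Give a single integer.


Step 0: FCF  (1 'C')
Step 1: FFFCFF  (1 'C')
Step 2: FFFFFCFFF  (1 'C')
Step 3: FFFFFFFCFFFF  (1 'C')
Step 4: FFFFFFFFFCFFFFF  (1 'C')

Answer: 1


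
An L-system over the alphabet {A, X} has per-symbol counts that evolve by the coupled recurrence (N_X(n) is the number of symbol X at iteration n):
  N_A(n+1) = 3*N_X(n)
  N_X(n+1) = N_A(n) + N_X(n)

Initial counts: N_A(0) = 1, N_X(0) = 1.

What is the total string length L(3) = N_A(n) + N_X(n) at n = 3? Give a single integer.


Answer: 26

Derivation:
Step 0: N_A=1, N_X=1, L=2
Step 1: N_A=3, N_X=2, L=5
Step 2: N_A=6, N_X=5, L=11
Step 3: N_A=15, N_X=11, L=26


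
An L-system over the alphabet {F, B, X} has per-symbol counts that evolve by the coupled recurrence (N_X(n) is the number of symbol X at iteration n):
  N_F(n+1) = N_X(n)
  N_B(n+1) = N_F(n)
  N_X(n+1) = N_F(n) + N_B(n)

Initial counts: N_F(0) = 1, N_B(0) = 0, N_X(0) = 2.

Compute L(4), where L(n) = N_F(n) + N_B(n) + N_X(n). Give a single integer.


Step 0: N_F=1, N_B=0, N_X=2, L=3
Step 1: N_F=2, N_B=1, N_X=1, L=4
Step 2: N_F=1, N_B=2, N_X=3, L=6
Step 3: N_F=3, N_B=1, N_X=3, L=7
Step 4: N_F=3, N_B=3, N_X=4, L=10

Answer: 10


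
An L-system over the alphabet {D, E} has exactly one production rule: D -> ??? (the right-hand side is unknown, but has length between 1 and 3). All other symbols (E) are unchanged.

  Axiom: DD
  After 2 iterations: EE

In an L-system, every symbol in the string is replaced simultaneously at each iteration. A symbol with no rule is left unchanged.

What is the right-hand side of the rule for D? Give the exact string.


Answer: E

Derivation:
Trying D -> E:
  Step 0: DD
  Step 1: EE
  Step 2: EE
Matches the given result.


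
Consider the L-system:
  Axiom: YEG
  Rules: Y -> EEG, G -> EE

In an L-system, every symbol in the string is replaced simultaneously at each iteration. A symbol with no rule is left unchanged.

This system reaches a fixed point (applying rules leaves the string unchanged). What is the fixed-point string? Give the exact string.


Step 0: YEG
Step 1: EEGEEE
Step 2: EEEEEEE
Step 3: EEEEEEE  (unchanged — fixed point at step 2)

Answer: EEEEEEE


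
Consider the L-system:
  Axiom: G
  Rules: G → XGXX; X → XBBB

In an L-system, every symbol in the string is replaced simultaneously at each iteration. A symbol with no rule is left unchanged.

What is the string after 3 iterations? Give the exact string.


Step 0: G
Step 1: XGXX
Step 2: XBBBXGXXXBBBXBBB
Step 3: XBBBBBBXBBBXGXXXBBBXBBBXBBBBBBXBBBBBB

Answer: XBBBBBBXBBBXGXXXBBBXBBBXBBBBBBXBBBBBB


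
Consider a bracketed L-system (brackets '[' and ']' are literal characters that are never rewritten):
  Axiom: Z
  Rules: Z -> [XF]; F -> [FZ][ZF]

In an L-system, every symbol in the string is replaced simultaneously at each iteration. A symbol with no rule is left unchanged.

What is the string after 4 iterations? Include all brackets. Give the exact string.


Answer: [X[[[FZ][ZF][XF]][[XF][FZ][ZF]][X[FZ][ZF]]][[X[FZ][ZF]][[FZ][ZF][XF]][[XF][FZ][ZF]]]]

Derivation:
Step 0: Z
Step 1: [XF]
Step 2: [X[FZ][ZF]]
Step 3: [X[[FZ][ZF][XF]][[XF][FZ][ZF]]]
Step 4: [X[[[FZ][ZF][XF]][[XF][FZ][ZF]][X[FZ][ZF]]][[X[FZ][ZF]][[FZ][ZF][XF]][[XF][FZ][ZF]]]]


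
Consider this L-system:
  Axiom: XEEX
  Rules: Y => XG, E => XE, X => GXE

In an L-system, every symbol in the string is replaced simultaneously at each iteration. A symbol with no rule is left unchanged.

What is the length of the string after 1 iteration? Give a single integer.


Answer: 10

Derivation:
Step 0: length = 4
Step 1: length = 10


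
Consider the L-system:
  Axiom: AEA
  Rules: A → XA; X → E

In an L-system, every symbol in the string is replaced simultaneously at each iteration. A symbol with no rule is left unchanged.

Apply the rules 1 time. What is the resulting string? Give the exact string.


Answer: XAEXA

Derivation:
Step 0: AEA
Step 1: XAEXA


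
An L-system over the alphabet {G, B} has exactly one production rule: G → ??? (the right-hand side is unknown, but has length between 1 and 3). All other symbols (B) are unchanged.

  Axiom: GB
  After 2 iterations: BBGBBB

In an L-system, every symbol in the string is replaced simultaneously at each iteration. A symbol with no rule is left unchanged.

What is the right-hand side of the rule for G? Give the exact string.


Trying G → BGB:
  Step 0: GB
  Step 1: BGBB
  Step 2: BBGBBB
Matches the given result.

Answer: BGB


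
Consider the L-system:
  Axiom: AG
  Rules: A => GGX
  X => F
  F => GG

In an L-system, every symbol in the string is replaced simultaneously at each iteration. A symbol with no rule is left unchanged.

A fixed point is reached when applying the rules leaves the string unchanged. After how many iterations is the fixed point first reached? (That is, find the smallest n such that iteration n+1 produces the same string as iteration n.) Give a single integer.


Answer: 3

Derivation:
Step 0: AG
Step 1: GGXG
Step 2: GGFG
Step 3: GGGGG
Step 4: GGGGG  (unchanged — fixed point at step 3)


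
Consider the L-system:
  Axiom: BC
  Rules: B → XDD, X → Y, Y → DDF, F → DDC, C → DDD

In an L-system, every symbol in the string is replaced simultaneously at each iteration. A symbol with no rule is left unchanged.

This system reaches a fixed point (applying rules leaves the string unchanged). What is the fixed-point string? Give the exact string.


Answer: DDDDDDDDDDDD

Derivation:
Step 0: BC
Step 1: XDDDDD
Step 2: YDDDDD
Step 3: DDFDDDDD
Step 4: DDDDCDDDDD
Step 5: DDDDDDDDDDDD
Step 6: DDDDDDDDDDDD  (unchanged — fixed point at step 5)


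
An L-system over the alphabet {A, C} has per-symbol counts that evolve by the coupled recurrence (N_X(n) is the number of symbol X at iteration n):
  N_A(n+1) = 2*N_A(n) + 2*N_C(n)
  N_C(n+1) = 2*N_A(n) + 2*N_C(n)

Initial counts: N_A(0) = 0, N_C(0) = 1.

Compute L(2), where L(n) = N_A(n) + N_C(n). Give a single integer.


Step 0: N_A=0, N_C=1, L=1
Step 1: N_A=2, N_C=2, L=4
Step 2: N_A=8, N_C=8, L=16

Answer: 16


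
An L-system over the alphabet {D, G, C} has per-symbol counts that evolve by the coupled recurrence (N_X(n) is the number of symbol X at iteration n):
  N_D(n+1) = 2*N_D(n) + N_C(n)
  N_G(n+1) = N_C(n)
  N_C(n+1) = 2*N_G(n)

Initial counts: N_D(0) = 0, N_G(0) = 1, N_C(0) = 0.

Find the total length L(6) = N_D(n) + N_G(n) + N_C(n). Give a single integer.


Answer: 64

Derivation:
Step 0: N_D=0, N_G=1, N_C=0, L=1
Step 1: N_D=0, N_G=0, N_C=2, L=2
Step 2: N_D=2, N_G=2, N_C=0, L=4
Step 3: N_D=4, N_G=0, N_C=4, L=8
Step 4: N_D=12, N_G=4, N_C=0, L=16
Step 5: N_D=24, N_G=0, N_C=8, L=32
Step 6: N_D=56, N_G=8, N_C=0, L=64


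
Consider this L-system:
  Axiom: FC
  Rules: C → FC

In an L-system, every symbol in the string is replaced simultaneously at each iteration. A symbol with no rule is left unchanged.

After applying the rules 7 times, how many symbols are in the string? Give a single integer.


Answer: 9

Derivation:
Step 0: length = 2
Step 1: length = 3
Step 2: length = 4
Step 3: length = 5
Step 4: length = 6
Step 5: length = 7
Step 6: length = 8
Step 7: length = 9


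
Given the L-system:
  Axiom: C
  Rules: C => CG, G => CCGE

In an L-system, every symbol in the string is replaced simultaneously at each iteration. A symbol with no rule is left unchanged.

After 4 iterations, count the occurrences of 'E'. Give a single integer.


Answer: 8

Derivation:
Step 0: C  (0 'E')
Step 1: CG  (0 'E')
Step 2: CGCCGE  (1 'E')
Step 3: CGCCGECGCGCCGEE  (3 'E')
Step 4: CGCCGECGCGCCGEECGCCGECGCCGECGCGCCGEEE  (8 'E')


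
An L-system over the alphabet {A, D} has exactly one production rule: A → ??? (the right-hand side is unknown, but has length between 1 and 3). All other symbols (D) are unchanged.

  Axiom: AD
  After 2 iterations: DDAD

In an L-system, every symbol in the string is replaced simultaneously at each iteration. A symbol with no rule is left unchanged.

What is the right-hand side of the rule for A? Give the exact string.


Trying A → DA:
  Step 0: AD
  Step 1: DAD
  Step 2: DDAD
Matches the given result.

Answer: DA


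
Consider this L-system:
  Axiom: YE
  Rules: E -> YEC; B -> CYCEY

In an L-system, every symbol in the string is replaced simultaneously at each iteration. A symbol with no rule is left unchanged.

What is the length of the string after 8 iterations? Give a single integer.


Step 0: length = 2
Step 1: length = 4
Step 2: length = 6
Step 3: length = 8
Step 4: length = 10
Step 5: length = 12
Step 6: length = 14
Step 7: length = 16
Step 8: length = 18

Answer: 18


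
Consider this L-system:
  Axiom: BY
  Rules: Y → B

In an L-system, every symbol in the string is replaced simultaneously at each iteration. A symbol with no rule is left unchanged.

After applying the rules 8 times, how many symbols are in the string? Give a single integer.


Step 0: length = 2
Step 1: length = 2
Step 2: length = 2
Step 3: length = 2
Step 4: length = 2
Step 5: length = 2
Step 6: length = 2
Step 7: length = 2
Step 8: length = 2

Answer: 2


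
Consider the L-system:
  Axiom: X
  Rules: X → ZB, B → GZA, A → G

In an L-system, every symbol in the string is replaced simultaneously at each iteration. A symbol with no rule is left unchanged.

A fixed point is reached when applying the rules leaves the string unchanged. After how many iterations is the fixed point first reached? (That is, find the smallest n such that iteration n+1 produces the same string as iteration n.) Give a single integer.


Step 0: X
Step 1: ZB
Step 2: ZGZA
Step 3: ZGZG
Step 4: ZGZG  (unchanged — fixed point at step 3)

Answer: 3


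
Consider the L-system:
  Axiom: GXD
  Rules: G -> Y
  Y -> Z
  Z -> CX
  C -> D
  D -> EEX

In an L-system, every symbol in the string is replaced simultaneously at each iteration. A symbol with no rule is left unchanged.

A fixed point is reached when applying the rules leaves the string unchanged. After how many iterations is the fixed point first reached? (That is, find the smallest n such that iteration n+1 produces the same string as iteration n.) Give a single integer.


Answer: 5

Derivation:
Step 0: GXD
Step 1: YXEEX
Step 2: ZXEEX
Step 3: CXXEEX
Step 4: DXXEEX
Step 5: EEXXXEEX
Step 6: EEXXXEEX  (unchanged — fixed point at step 5)


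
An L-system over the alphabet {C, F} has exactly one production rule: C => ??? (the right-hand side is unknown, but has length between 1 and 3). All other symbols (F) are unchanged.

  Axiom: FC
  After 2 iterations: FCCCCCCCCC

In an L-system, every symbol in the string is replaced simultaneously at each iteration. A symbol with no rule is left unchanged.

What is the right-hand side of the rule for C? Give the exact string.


Trying C => CCC:
  Step 0: FC
  Step 1: FCCC
  Step 2: FCCCCCCCCC
Matches the given result.

Answer: CCC


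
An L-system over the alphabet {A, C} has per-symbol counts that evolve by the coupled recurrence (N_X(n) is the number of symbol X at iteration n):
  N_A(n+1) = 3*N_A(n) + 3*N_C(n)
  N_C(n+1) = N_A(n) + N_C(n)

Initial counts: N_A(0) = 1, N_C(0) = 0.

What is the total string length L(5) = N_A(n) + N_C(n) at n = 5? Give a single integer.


Answer: 1024

Derivation:
Step 0: N_A=1, N_C=0, L=1
Step 1: N_A=3, N_C=1, L=4
Step 2: N_A=12, N_C=4, L=16
Step 3: N_A=48, N_C=16, L=64
Step 4: N_A=192, N_C=64, L=256
Step 5: N_A=768, N_C=256, L=1024


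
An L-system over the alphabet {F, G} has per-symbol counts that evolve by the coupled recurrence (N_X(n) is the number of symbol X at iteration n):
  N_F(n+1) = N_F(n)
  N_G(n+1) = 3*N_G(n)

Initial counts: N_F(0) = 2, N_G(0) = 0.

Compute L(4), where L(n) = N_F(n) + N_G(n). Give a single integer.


Answer: 2

Derivation:
Step 0: N_F=2, N_G=0, L=2
Step 1: N_F=2, N_G=0, L=2
Step 2: N_F=2, N_G=0, L=2
Step 3: N_F=2, N_G=0, L=2
Step 4: N_F=2, N_G=0, L=2


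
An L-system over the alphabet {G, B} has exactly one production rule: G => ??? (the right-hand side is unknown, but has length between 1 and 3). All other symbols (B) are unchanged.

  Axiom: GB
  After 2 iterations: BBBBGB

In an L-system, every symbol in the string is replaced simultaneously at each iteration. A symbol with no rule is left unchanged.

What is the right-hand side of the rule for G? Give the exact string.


Answer: BBG

Derivation:
Trying G => BBG:
  Step 0: GB
  Step 1: BBGB
  Step 2: BBBBGB
Matches the given result.


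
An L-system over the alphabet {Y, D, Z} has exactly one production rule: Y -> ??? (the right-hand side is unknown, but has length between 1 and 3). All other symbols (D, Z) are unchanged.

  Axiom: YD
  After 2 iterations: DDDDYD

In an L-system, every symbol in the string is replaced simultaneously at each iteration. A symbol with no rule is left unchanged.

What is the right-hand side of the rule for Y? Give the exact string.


Answer: DDY

Derivation:
Trying Y -> DDY:
  Step 0: YD
  Step 1: DDYD
  Step 2: DDDDYD
Matches the given result.


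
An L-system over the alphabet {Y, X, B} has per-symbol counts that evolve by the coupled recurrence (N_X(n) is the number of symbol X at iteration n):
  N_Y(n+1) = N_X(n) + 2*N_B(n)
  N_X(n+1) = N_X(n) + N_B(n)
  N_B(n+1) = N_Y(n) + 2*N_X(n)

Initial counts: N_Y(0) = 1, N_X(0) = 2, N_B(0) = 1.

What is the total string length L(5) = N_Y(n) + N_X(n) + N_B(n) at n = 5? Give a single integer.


Answer: 456

Derivation:
Step 0: N_Y=1, N_X=2, N_B=1, L=4
Step 1: N_Y=4, N_X=3, N_B=5, L=12
Step 2: N_Y=13, N_X=8, N_B=10, L=31
Step 3: N_Y=28, N_X=18, N_B=29, L=75
Step 4: N_Y=76, N_X=47, N_B=64, L=187
Step 5: N_Y=175, N_X=111, N_B=170, L=456


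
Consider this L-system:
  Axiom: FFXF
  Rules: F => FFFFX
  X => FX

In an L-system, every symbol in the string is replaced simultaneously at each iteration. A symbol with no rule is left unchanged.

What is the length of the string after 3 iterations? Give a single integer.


Answer: 314

Derivation:
Step 0: length = 4
Step 1: length = 17
Step 2: length = 73
Step 3: length = 314


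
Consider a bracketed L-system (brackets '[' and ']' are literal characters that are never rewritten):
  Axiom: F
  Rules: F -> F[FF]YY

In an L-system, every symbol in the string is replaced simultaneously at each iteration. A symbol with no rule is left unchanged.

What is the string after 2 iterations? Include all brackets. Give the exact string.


Step 0: F
Step 1: F[FF]YY
Step 2: F[FF]YY[F[FF]YYF[FF]YY]YY

Answer: F[FF]YY[F[FF]YYF[FF]YY]YY


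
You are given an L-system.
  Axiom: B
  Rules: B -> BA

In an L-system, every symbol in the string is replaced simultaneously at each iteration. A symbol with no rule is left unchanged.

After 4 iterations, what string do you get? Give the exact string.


Step 0: B
Step 1: BA
Step 2: BAA
Step 3: BAAA
Step 4: BAAAA

Answer: BAAAA


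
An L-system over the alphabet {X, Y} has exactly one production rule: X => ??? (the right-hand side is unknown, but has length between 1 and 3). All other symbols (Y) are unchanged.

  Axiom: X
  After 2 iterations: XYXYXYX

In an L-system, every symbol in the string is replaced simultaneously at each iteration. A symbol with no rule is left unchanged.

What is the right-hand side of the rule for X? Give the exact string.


Trying X => XYX:
  Step 0: X
  Step 1: XYX
  Step 2: XYXYXYX
Matches the given result.

Answer: XYX


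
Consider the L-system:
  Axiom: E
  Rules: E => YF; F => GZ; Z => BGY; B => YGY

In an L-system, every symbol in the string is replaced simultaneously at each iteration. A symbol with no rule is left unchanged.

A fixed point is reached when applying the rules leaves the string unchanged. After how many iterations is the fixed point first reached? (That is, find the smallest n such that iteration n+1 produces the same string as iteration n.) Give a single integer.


Step 0: E
Step 1: YF
Step 2: YGZ
Step 3: YGBGY
Step 4: YGYGYGY
Step 5: YGYGYGY  (unchanged — fixed point at step 4)

Answer: 4


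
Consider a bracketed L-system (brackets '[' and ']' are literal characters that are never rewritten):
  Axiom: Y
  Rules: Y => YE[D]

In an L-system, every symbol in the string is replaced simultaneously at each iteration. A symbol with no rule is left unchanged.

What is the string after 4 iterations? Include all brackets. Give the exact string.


Step 0: Y
Step 1: YE[D]
Step 2: YE[D]E[D]
Step 3: YE[D]E[D]E[D]
Step 4: YE[D]E[D]E[D]E[D]

Answer: YE[D]E[D]E[D]E[D]


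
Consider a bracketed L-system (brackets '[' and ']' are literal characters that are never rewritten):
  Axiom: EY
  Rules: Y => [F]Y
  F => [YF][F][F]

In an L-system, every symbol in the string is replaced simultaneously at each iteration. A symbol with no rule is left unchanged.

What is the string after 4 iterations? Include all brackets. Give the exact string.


Answer: E[[[[YF][F][F]][F]Y[[F]Y[YF][F][F]][[YF][F][F]][[YF][F][F]]][[[F]Y[YF][F][F]][[YF][F][F]][[YF][F][F]]][[[F]Y[YF][F][F]][[YF][F][F]][[YF][F][F]]]][[[F]Y[YF][F][F]][[YF][F][F]][[YF][F][F]]][[YF][F][F]][F]Y

Derivation:
Step 0: EY
Step 1: E[F]Y
Step 2: E[[YF][F][F]][F]Y
Step 3: E[[[F]Y[YF][F][F]][[YF][F][F]][[YF][F][F]]][[YF][F][F]][F]Y
Step 4: E[[[[YF][F][F]][F]Y[[F]Y[YF][F][F]][[YF][F][F]][[YF][F][F]]][[[F]Y[YF][F][F]][[YF][F][F]][[YF][F][F]]][[[F]Y[YF][F][F]][[YF][F][F]][[YF][F][F]]]][[[F]Y[YF][F][F]][[YF][F][F]][[YF][F][F]]][[YF][F][F]][F]Y


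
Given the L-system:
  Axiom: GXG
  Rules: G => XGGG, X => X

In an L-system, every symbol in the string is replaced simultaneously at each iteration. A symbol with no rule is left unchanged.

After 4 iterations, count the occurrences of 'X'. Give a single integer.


Answer: 81

Derivation:
Step 0: GXG  (1 'X')
Step 1: XGGGXXGGG  (3 'X')
Step 2: XXGGGXGGGXGGGXXXGGGXGGGXGGG  (9 'X')
Step 3: XXXGGGXGGGXGGGXXGGGXGGGXGGGXXGGGXGGGXGGGXXXXGGGXGGGXGGGXXGGGXGGGXGGGXXGGGXGGGXGGG  (27 'X')
Step 4: XXXXGGGXGGGXGGGXXGGGXGGGXGGGXXGGGXGGGXGGGXXXGGGXGGGXGGGXXGGGXGGGXGGGXXGGGXGGGXGGGXXXGGGXGGGXGGGXXGGGXGGGXGGGXXGGGXGGGXGGGXXXXXGGGXGGGXGGGXXGGGXGGGXGGGXXGGGXGGGXGGGXXXGGGXGGGXGGGXXGGGXGGGXGGGXXGGGXGGGXGGGXXXGGGXGGGXGGGXXGGGXGGGXGGGXXGGGXGGGXGGG  (81 'X')


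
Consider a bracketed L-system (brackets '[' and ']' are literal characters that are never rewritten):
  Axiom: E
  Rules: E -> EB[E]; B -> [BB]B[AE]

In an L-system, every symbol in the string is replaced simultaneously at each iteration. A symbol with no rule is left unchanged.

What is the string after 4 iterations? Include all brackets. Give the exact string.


Answer: EB[E][BB]B[AE][EB[E]][[BB]B[AE][BB]B[AE]][BB]B[AE][AEB[E]][EB[E][BB]B[AE][EB[E]]][[[BB]B[AE][BB]B[AE]][BB]B[AE][AEB[E]][[BB]B[AE][BB]B[AE]][BB]B[AE][AEB[E]]][[BB]B[AE][BB]B[AE]][BB]B[AE][AEB[E]][AEB[E][BB]B[AE][EB[E]]][EB[E][BB]B[AE][EB[E]][[BB]B[AE][BB]B[AE]][BB]B[AE][AEB[E]][EB[E][BB]B[AE][EB[E]]]]

Derivation:
Step 0: E
Step 1: EB[E]
Step 2: EB[E][BB]B[AE][EB[E]]
Step 3: EB[E][BB]B[AE][EB[E]][[BB]B[AE][BB]B[AE]][BB]B[AE][AEB[E]][EB[E][BB]B[AE][EB[E]]]
Step 4: EB[E][BB]B[AE][EB[E]][[BB]B[AE][BB]B[AE]][BB]B[AE][AEB[E]][EB[E][BB]B[AE][EB[E]]][[[BB]B[AE][BB]B[AE]][BB]B[AE][AEB[E]][[BB]B[AE][BB]B[AE]][BB]B[AE][AEB[E]]][[BB]B[AE][BB]B[AE]][BB]B[AE][AEB[E]][AEB[E][BB]B[AE][EB[E]]][EB[E][BB]B[AE][EB[E]][[BB]B[AE][BB]B[AE]][BB]B[AE][AEB[E]][EB[E][BB]B[AE][EB[E]]]]


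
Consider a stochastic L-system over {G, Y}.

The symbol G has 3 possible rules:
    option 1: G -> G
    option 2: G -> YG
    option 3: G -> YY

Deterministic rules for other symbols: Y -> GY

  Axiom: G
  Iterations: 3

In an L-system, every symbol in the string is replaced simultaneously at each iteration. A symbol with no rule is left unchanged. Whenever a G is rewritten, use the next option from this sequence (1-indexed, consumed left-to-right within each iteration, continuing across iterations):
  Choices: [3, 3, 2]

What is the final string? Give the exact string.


Step 0: G
Step 1: YY  (used choices [3])
Step 2: GYGY  (used choices [])
Step 3: YYGYYGGY  (used choices [3, 2])

Answer: YYGYYGGY


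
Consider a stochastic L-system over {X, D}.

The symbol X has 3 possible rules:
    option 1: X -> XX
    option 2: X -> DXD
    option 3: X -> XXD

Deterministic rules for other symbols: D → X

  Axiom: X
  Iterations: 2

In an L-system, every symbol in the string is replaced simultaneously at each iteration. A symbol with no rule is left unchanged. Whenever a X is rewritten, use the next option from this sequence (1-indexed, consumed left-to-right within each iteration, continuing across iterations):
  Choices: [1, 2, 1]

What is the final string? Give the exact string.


Step 0: X
Step 1: XX  (used choices [1])
Step 2: DXDXX  (used choices [2, 1])

Answer: DXDXX


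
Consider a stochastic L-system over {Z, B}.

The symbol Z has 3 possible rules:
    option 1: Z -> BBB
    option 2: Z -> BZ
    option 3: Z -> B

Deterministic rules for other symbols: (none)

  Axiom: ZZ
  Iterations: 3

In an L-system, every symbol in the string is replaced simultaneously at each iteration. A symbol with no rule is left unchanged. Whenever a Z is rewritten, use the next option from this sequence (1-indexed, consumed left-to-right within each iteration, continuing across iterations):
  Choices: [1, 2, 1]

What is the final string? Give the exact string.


Step 0: ZZ
Step 1: BBBBZ  (used choices [1, 2])
Step 2: BBBBBBB  (used choices [1])
Step 3: BBBBBBB  (used choices [])

Answer: BBBBBBB


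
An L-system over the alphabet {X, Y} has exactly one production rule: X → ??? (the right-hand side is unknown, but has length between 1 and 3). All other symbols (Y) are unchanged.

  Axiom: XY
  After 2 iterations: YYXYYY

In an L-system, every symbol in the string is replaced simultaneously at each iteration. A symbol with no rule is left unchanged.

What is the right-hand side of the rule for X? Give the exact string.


Trying X → YXY:
  Step 0: XY
  Step 1: YXYY
  Step 2: YYXYYY
Matches the given result.

Answer: YXY


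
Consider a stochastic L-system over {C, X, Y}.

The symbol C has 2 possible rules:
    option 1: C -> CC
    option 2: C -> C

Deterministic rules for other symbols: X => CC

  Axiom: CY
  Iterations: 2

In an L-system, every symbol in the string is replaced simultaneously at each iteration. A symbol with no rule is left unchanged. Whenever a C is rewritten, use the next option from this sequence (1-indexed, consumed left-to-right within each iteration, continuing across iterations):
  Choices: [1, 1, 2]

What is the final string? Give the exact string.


Answer: CCCY

Derivation:
Step 0: CY
Step 1: CCY  (used choices [1])
Step 2: CCCY  (used choices [1, 2])


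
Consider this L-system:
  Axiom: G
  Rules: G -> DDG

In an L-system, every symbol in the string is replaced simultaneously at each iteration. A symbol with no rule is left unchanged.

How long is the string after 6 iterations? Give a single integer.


Answer: 13

Derivation:
Step 0: length = 1
Step 1: length = 3
Step 2: length = 5
Step 3: length = 7
Step 4: length = 9
Step 5: length = 11
Step 6: length = 13


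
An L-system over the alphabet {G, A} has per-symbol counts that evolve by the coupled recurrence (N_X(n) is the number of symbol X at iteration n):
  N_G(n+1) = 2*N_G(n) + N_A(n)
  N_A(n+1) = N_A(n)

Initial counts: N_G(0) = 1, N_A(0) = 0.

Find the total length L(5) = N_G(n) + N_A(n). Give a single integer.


Answer: 32

Derivation:
Step 0: N_G=1, N_A=0, L=1
Step 1: N_G=2, N_A=0, L=2
Step 2: N_G=4, N_A=0, L=4
Step 3: N_G=8, N_A=0, L=8
Step 4: N_G=16, N_A=0, L=16
Step 5: N_G=32, N_A=0, L=32


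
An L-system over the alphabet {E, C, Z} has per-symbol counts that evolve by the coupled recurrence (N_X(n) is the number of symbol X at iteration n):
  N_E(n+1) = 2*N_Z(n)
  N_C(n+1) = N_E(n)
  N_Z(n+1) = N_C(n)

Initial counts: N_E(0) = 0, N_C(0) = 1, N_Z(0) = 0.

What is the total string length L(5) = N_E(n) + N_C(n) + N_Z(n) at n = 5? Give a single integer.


Step 0: N_E=0, N_C=1, N_Z=0, L=1
Step 1: N_E=0, N_C=0, N_Z=1, L=1
Step 2: N_E=2, N_C=0, N_Z=0, L=2
Step 3: N_E=0, N_C=2, N_Z=0, L=2
Step 4: N_E=0, N_C=0, N_Z=2, L=2
Step 5: N_E=4, N_C=0, N_Z=0, L=4

Answer: 4


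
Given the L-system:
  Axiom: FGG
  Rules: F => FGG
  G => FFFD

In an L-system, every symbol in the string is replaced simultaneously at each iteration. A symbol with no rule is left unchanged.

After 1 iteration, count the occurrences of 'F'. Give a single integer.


Answer: 7

Derivation:
Step 0: FGG  (1 'F')
Step 1: FGGFFFDFFFD  (7 'F')


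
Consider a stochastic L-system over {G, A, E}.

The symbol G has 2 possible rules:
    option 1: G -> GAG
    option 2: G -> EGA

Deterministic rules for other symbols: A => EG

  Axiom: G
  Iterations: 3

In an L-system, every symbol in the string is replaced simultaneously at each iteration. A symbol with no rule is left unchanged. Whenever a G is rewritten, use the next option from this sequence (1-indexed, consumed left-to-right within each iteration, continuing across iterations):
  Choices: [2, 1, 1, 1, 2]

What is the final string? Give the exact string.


Step 0: G
Step 1: EGA  (used choices [2])
Step 2: EGAGEG  (used choices [1])
Step 3: EGAGEGGAGEEGA  (used choices [1, 1, 2])

Answer: EGAGEGGAGEEGA


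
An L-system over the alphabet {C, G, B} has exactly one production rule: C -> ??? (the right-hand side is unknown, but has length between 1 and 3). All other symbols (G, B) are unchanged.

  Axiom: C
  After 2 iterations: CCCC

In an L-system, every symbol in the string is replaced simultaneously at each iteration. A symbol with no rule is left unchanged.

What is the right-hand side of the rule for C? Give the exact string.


Answer: CC

Derivation:
Trying C -> CC:
  Step 0: C
  Step 1: CC
  Step 2: CCCC
Matches the given result.


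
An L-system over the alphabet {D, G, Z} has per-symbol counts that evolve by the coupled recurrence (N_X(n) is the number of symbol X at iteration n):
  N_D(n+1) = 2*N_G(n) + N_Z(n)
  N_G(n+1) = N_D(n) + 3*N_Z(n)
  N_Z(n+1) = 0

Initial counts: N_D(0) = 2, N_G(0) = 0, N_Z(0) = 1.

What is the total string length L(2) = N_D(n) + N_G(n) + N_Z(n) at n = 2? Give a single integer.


Step 0: N_D=2, N_G=0, N_Z=1, L=3
Step 1: N_D=1, N_G=5, N_Z=0, L=6
Step 2: N_D=10, N_G=1, N_Z=0, L=11

Answer: 11


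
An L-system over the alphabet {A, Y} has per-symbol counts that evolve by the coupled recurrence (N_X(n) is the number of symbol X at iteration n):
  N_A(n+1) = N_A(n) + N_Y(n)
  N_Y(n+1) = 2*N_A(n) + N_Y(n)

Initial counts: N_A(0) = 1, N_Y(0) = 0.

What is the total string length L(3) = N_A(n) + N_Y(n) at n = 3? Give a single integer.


Answer: 17

Derivation:
Step 0: N_A=1, N_Y=0, L=1
Step 1: N_A=1, N_Y=2, L=3
Step 2: N_A=3, N_Y=4, L=7
Step 3: N_A=7, N_Y=10, L=17


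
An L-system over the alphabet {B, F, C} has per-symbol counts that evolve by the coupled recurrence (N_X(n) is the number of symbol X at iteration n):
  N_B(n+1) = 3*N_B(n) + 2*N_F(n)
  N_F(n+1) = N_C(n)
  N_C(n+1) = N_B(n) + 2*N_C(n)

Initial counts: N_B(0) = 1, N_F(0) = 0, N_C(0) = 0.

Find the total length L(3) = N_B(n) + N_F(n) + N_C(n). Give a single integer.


Answer: 53

Derivation:
Step 0: N_B=1, N_F=0, N_C=0, L=1
Step 1: N_B=3, N_F=0, N_C=1, L=4
Step 2: N_B=9, N_F=1, N_C=5, L=15
Step 3: N_B=29, N_F=5, N_C=19, L=53


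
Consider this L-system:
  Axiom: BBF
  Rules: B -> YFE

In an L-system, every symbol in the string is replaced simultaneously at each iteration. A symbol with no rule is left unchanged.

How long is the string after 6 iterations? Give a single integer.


Answer: 7

Derivation:
Step 0: length = 3
Step 1: length = 7
Step 2: length = 7
Step 3: length = 7
Step 4: length = 7
Step 5: length = 7
Step 6: length = 7


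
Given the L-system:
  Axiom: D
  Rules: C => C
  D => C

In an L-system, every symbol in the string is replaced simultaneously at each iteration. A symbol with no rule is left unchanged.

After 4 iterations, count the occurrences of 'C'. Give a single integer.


Step 0: D  (0 'C')
Step 1: C  (1 'C')
Step 2: C  (1 'C')
Step 3: C  (1 'C')
Step 4: C  (1 'C')

Answer: 1


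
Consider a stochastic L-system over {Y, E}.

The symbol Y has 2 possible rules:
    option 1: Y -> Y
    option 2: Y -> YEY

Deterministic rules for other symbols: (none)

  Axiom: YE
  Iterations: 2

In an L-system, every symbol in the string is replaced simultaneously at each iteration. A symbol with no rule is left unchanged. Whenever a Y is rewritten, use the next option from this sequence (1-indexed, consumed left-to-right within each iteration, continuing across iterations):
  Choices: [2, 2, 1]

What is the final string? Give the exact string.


Answer: YEYEYE

Derivation:
Step 0: YE
Step 1: YEYE  (used choices [2])
Step 2: YEYEYE  (used choices [2, 1])


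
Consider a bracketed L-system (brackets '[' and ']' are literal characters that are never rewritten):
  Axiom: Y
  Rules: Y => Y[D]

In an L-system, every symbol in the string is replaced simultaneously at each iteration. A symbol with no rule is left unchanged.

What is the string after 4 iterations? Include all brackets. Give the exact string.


Answer: Y[D][D][D][D]

Derivation:
Step 0: Y
Step 1: Y[D]
Step 2: Y[D][D]
Step 3: Y[D][D][D]
Step 4: Y[D][D][D][D]


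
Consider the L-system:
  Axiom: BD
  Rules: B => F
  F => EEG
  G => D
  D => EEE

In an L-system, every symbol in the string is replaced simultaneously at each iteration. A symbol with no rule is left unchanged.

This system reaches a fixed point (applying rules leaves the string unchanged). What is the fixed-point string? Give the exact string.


Step 0: BD
Step 1: FEEE
Step 2: EEGEEE
Step 3: EEDEEE
Step 4: EEEEEEEE
Step 5: EEEEEEEE  (unchanged — fixed point at step 4)

Answer: EEEEEEEE


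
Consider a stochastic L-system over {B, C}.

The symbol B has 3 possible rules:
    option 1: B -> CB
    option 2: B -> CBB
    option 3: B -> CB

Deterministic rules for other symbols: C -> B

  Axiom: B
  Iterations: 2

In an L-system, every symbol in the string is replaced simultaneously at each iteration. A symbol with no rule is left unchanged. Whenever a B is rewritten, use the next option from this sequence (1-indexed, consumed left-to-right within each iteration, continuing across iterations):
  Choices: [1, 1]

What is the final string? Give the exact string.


Answer: BCB

Derivation:
Step 0: B
Step 1: CB  (used choices [1])
Step 2: BCB  (used choices [1])


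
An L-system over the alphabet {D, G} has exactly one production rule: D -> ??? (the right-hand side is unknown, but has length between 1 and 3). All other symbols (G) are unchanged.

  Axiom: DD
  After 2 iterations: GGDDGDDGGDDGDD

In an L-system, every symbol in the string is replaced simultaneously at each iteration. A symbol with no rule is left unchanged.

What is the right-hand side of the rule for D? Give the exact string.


Answer: GDD

Derivation:
Trying D -> GDD:
  Step 0: DD
  Step 1: GDDGDD
  Step 2: GGDDGDDGGDDGDD
Matches the given result.


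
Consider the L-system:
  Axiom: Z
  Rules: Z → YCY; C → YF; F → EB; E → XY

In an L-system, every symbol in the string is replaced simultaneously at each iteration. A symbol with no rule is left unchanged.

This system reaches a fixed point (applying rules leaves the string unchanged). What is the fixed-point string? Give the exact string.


Step 0: Z
Step 1: YCY
Step 2: YYFY
Step 3: YYEBY
Step 4: YYXYBY
Step 5: YYXYBY  (unchanged — fixed point at step 4)

Answer: YYXYBY


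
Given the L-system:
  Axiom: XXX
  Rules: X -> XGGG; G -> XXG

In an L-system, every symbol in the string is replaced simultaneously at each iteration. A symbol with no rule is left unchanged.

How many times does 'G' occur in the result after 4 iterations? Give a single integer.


Answer: 252

Derivation:
Step 0: XXX  (0 'G')
Step 1: XGGGXGGGXGGG  (9 'G')
Step 2: XGGGXXGXXGXXGXGGGXXGXXGXXGXGGGXXGXXGXXG  (18 'G')
Step 3: XGGGXXGXXGXXGXGGGXGGGXXGXGGGXGGGXXGXGGGXGGGXXGXGGGXXGXXGXXGXGGGXGGGXXGXGGGXGGGXXGXGGGXGGGXXGXGGGXXGXXGXXGXGGGXGGGXXGXGGGXGGGXXGXGGGXGGGXXG  (81 'G')
Step 4: XGGGXXGXXGXXGXGGGXGGGXXGXGGGXGGGXXGXGGGXGGGXXGXGGGXXGXXGXXGXGGGXXGXXGXXGXGGGXGGGXXGXGGGXXGXXGXXGXGGGXXGXXGXXGXGGGXGGGXXGXGGGXXGXXGXXGXGGGXXGXXGXXGXGGGXGGGXXGXGGGXXGXXGXXGXGGGXGGGXXGXGGGXGGGXXGXGGGXGGGXXGXGGGXXGXXGXXGXGGGXXGXXGXXGXGGGXGGGXXGXGGGXXGXXGXXGXGGGXXGXXGXXGXGGGXGGGXXGXGGGXXGXXGXXGXGGGXXGXXGXXGXGGGXGGGXXGXGGGXXGXXGXXGXGGGXGGGXXGXGGGXGGGXXGXGGGXGGGXXGXGGGXXGXXGXXGXGGGXXGXXGXXGXGGGXGGGXXGXGGGXXGXXGXXGXGGGXXGXXGXXGXGGGXGGGXXGXGGGXXGXXGXXGXGGGXXGXXGXXGXGGGXGGGXXG  (252 'G')


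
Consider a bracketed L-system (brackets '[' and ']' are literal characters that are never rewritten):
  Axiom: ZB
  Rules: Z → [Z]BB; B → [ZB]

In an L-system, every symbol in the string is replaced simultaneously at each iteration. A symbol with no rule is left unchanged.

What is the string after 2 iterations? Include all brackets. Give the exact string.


Answer: [[Z]BB][ZB][ZB][[Z]BB[ZB]]

Derivation:
Step 0: ZB
Step 1: [Z]BB[ZB]
Step 2: [[Z]BB][ZB][ZB][[Z]BB[ZB]]


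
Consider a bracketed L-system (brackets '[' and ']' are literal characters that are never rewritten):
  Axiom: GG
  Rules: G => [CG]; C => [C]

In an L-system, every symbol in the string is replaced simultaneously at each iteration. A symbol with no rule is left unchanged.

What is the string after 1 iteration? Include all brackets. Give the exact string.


Answer: [CG][CG]

Derivation:
Step 0: GG
Step 1: [CG][CG]


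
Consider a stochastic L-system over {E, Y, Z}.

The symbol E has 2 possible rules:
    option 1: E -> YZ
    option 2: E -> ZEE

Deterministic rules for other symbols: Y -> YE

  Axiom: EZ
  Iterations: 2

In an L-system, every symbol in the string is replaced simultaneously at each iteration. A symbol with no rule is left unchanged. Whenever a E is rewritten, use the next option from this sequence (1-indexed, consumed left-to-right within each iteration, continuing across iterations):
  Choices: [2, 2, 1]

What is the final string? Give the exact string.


Step 0: EZ
Step 1: ZEEZ  (used choices [2])
Step 2: ZZEEYZZ  (used choices [2, 1])

Answer: ZZEEYZZ


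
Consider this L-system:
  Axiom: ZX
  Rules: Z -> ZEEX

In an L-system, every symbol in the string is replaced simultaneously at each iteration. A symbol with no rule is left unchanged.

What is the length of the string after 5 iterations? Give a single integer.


Answer: 17

Derivation:
Step 0: length = 2
Step 1: length = 5
Step 2: length = 8
Step 3: length = 11
Step 4: length = 14
Step 5: length = 17


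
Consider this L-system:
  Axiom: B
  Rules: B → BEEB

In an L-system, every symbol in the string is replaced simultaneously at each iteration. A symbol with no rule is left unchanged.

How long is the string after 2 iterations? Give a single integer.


Step 0: length = 1
Step 1: length = 4
Step 2: length = 10

Answer: 10


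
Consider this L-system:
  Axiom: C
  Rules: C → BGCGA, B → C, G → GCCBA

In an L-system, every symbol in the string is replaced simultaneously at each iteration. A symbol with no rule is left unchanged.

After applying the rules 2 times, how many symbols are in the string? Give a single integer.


Answer: 17

Derivation:
Step 0: length = 1
Step 1: length = 5
Step 2: length = 17


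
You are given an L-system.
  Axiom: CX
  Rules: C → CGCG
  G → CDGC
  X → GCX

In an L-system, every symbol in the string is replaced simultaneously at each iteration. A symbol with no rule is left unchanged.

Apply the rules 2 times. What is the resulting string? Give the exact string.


Step 0: CX
Step 1: CGCGGCX
Step 2: CGCGCDGCCGCGCDGCCDGCCGCGGCX

Answer: CGCGCDGCCGCGCDGCCDGCCGCGGCX


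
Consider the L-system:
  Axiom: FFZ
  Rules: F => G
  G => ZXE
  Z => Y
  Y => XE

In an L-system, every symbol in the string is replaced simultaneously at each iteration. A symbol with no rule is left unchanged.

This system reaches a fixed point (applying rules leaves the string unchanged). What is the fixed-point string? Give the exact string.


Step 0: FFZ
Step 1: GGY
Step 2: ZXEZXEXE
Step 3: YXEYXEXE
Step 4: XEXEXEXEXE
Step 5: XEXEXEXEXE  (unchanged — fixed point at step 4)

Answer: XEXEXEXEXE


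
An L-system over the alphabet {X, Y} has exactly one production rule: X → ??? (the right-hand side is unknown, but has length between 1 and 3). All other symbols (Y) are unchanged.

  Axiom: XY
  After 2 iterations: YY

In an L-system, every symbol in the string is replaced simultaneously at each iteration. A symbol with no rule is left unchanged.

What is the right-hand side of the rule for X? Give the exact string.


Answer: Y

Derivation:
Trying X → Y:
  Step 0: XY
  Step 1: YY
  Step 2: YY
Matches the given result.


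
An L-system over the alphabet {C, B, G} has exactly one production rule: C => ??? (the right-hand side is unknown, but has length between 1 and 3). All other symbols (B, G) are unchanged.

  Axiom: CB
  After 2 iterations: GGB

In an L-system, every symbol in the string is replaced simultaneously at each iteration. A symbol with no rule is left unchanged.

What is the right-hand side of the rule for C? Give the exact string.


Answer: GG

Derivation:
Trying C => GG:
  Step 0: CB
  Step 1: GGB
  Step 2: GGB
Matches the given result.


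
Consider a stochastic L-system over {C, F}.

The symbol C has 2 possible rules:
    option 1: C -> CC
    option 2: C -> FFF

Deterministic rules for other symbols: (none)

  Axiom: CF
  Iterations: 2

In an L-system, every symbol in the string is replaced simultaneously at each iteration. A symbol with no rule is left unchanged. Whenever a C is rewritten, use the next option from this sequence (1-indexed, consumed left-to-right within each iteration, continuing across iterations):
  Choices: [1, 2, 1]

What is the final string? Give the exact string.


Answer: FFFCCF

Derivation:
Step 0: CF
Step 1: CCF  (used choices [1])
Step 2: FFFCCF  (used choices [2, 1])
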